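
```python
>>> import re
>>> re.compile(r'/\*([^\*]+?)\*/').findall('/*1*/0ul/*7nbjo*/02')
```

['1', '7nbjo']

Because there's exactly one group, `findall` drops the full match and keeps group 1 from each hit.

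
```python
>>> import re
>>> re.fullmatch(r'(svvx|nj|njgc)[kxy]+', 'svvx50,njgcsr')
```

None

For `fullmatch`, every character of the input must be accounted for by the pattern.
Here there's no way to consume every character, so the call returns None.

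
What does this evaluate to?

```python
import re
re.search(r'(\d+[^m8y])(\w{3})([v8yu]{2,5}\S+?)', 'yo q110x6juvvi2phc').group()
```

'110x6juvvi'

Pattern: one or more of a digit, then any character except [m8y] (captured); then exactly 3 of a word character (captured); then 2 to 5 of one of [v8yu], then one or more of a non-whitespace character (lazy) (captured).
Lazy quantifiers expand one character at a time until the remainder of the pattern can match.
Unlike `match`, `search` isn't anchored — it looks for the pattern anywhere in the string.
The match spans [4:14] → '110x6juvvi'.
Captured: group 1 = '110x', group 2 = '6ju', group 3 = 'vvi'.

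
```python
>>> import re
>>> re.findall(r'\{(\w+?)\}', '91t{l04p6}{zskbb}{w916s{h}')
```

Walking the string: at [3:10] match '{l04p6}', group 1 = 'l04p6'; at [10:17] match '{zskbb}', group 1 = 'zskbb'; at [23:26] match '{h}', group 1 = 'h'.
With a single group, `findall` returns only what that group captured — 3 items.

['l04p6', 'zskbb', 'h']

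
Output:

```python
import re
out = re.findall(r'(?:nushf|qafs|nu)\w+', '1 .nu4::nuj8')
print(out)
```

Walking the string: at [3:6] → 'nu4'; at [8:12] → 'nuj8'.
With no groups in the pattern, `findall` gives back each whole match — 2 here.

['nu4', 'nuj8']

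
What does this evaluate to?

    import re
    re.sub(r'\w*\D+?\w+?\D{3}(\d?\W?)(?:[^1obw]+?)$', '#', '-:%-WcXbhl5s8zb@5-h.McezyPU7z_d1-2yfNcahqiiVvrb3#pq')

'-:%-WcXbhl5s8zb@5-h.#'

The pattern matches zero or more of a word character, then one or more of a non-digit (lazy); then one or more of a word character (lazy), then exactly 3 of a non-digit; then optionally a digit, then optionally a non-word character (captured); then one or more of any character except [1obw] (lazy) (non-capturing group); then anchored at the end.
Matches: at [20:51] → 'McezyPU7z_d1-2yfNcahqiiVvrb3#pq'.
Every occurrence is swapped for '#'.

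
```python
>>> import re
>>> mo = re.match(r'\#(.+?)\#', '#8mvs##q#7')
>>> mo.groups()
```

Because the quantifier is non-greedy, it stops expanding at the earliest point where the rest of the pattern can succeed.
`re.match` only tries the pattern at the start of the string.
The match spans [0:6] → '#8mvs#'.
Captured: group 1 = '8mvs'.

('8mvs',)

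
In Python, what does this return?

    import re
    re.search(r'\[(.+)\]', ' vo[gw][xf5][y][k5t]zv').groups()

The match spans [3:20] → '[gw][xf5][y][k5t]'.
Captured: group 1 = 'gw][xf5][y][k5t'.

('gw][xf5][y][k5t',)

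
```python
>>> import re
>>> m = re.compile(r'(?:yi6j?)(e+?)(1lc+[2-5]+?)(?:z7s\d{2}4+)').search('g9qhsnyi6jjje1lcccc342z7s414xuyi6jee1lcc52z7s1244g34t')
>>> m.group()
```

The pattern matches a literal 'y', then the literal 'i6', then optionally the literal 'j' (non-capturing group); then one or more of a literal 'e' (lazy) (captured); then the literal '1l', then one or more of a literal 'c', then one or more of a character in [2-5] (lazy) (captured); then the literal 'z7s', then exactly 2 of a digit, then one or more of a literal '4' (non-capturing group).
`re.search` scans for the first position where the pattern succeeds.
The match spans [30:49] → 'yi6jee1lcc52z7s1244'.
Captured: group 1 = 'ee', group 2 = '1lcc52'.

'yi6jee1lcc52z7s1244'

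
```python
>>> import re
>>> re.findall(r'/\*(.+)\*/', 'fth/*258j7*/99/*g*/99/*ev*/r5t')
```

['258j7*/99/*g*/99/*ev']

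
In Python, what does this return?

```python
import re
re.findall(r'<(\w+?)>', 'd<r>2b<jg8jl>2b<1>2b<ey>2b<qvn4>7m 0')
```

Walking the string: at [1:4] match '<r>', group 1 = 'r'; at [6:13] match '<jg8jl>', group 1 = 'jg8jl'; at [15:18] match '<1>', group 1 = '1'; at [20:24] match '<ey>', group 1 = 'ey'; at [26:32] match '<qvn4>', group 1 = 'qvn4'.
With a single group, `findall` returns only what that group captured — 5 items.

['r', 'jg8jl', '1', 'ey', 'qvn4']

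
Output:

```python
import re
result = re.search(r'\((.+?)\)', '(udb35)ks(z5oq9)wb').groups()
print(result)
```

`search` walks the string left to right and returns the first match it finds.
The match spans [0:7] → '(udb35)'.
Captured: group 1 = 'udb35'.

('udb35',)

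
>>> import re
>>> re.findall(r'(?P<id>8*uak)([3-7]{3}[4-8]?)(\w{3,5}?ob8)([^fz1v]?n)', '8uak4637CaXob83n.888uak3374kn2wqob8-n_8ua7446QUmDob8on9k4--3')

[('8uak', '4637', 'CaXob8', '3n'), ('888uak', '3374', 'kn2wqob8', '-n')]

With 4 capturing groups, `findall` returns a 4-tuple per match.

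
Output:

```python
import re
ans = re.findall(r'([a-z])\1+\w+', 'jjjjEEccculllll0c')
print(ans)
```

['j']

`\1` is not a pattern — it's the concrete string captured by group 1, re-applied verbatim.
Walking the string: at [0:17] match 'jjjjEEccculllll0c', group 1 = 'j'.
Because there's exactly one group, `findall` drops the full match and keeps group 1 from the one hit.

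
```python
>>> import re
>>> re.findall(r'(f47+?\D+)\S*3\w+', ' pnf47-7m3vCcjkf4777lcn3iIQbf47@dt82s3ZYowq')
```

Pattern: the literal 'f4', then one or more of a literal '7' (lazy), then one or more of a non-digit (captured); then zero or more of a non-whitespace character, then a literal '3', then one or more of a word character.
Matches: at [3:43] match 'f47-7m3vCcjkf4777lcn3iIQbf47@dt82s3ZYowq', group 1 = 'f47-'.
`findall` collects group 1 from the one match (1 total).

['f47-']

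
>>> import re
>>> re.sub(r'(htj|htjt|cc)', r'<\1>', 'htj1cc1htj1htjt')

'<htj>1<cc>1<htj>1<htj>t'

`|` is ordered: at each position the engine commits to the first alternative that works.
Matches: at [0:3] → 'htj'; at [4:6] → 'cc'; at [7:10] → 'htj'; at [11:14] → 'htj'.
The replacement refers to a captured group, so each match is rewritten using its own captured text.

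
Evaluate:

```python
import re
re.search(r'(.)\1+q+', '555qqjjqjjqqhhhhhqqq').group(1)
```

'5'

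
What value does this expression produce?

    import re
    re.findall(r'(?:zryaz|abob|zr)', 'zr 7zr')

Scanning left to right: at [0:2] → 'zr'; at [4:6] → 'zr'.
No capturing groups, so `findall` returns the 2 full match strings.

['zr', 'zr']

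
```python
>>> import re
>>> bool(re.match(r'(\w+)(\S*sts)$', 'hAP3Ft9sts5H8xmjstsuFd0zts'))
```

The pattern matches one or more of a word character (captured); then zero or more of a non-whitespace character, then the literal 'sts' (captured); then anchored at the end.
`re.match` won't scan ahead — the pattern has to work from the very first character.
Here the string doesn't start with a match, so the call returns None, and `bool(None)` is False.

False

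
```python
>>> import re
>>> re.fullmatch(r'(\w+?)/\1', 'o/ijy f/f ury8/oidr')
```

`\1` has to match the exact text group 1 already captured.
`re.fullmatch` is like wrapping the pattern in `^…$` (in single-line mode).
Here the pattern can't cover the whole string, so the call returns None.

None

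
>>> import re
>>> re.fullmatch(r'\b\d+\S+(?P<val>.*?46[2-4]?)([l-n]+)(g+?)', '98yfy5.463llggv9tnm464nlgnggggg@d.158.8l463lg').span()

(0, 45)

The pattern matches a word boundary (`\b`, zero-width); then one or more of a digit; then one or more of a non-whitespace character; then zero or more of any character (lazy), then the literal '46', then optionally a character in [2-4] (captured as 'val'); then one or more of a character in [l-n] (captured); then one or more of a literal 'g' (lazy) (captured).
`fullmatch` succeeds only if the pattern covers the string from start to end.
The match spans [0:45] → '98yfy5.463llggv9tnm464nlgnggggg@d.158.8l463lg'.
Captured: group 1 = '463', group 2 = 'l', group 3 = 'g'.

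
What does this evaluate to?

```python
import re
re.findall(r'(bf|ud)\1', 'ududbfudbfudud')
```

['ud', 'ud']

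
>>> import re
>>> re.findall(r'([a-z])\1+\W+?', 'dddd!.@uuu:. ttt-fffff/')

['d', 'u', 't', 'f']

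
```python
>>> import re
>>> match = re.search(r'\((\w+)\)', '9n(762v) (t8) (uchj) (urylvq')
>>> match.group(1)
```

'762v'

Unlike `match`, `search` isn't anchored — it looks for the pattern anywhere in the string.
The match spans [2:8] → '(762v)'.
Captured: group 1 = '762v'.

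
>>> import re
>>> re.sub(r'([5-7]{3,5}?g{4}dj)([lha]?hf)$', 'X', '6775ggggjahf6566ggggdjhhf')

This matches 3 to 5 of a character in [5-7] (lazy), then exactly 4 of a literal 'g', then the literal 'dj' (captured); then optionally one of [lha], then the literal 'hf' (captured); then anchored at the end.
Matches: at [12:25] → '6566ggggdjhhf'.
`sub` substitutes 'X' at each match site.

'6775ggggjahfX'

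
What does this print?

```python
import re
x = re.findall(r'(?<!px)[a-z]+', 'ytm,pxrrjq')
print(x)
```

The negative lookahead/lookbehind blocks any match where the forbidden context is present.
`findall` yields the raw match text (2 of them) because the pattern has no groups.

['ytm', 'pxrrjq']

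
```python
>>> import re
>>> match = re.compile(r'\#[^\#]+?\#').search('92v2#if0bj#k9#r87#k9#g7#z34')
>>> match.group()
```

'#if0bj#'

`re.search` scans for the first position where the pattern succeeds.
The match spans [4:11] → '#if0bj#'.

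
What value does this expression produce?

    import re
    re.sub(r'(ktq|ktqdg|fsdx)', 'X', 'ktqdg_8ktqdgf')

'Xdg_8Xdgf'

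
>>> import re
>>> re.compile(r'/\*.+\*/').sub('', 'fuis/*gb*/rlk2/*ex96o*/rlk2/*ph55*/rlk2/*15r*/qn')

'fuisqn'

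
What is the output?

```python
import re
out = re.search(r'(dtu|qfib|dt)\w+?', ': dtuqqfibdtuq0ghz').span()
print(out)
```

(2, 6)

`|` is ordered: at each position the engine commits to the first alternative that works.
The match spans [2:6] → 'dtuq'.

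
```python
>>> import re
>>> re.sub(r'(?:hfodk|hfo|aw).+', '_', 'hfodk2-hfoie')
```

'_'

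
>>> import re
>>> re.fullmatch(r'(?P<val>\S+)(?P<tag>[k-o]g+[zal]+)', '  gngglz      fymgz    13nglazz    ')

None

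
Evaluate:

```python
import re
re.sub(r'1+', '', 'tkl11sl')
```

Pattern: one or more of a literal '1'.
Matches: at [3:5] → '11'.
`sub` substitutes '' at each match site.

'tklsl'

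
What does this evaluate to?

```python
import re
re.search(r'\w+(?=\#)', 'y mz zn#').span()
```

The lookaround is zero-width — it requires the adjacent text to match without consuming it, so the asserted text isn't part of the match.
`re.search` scans for the first position where the pattern succeeds.
The match spans [5:7] → 'zn'.

(5, 7)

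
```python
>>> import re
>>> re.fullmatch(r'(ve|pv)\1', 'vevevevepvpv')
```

None

The backreference `\1` re-matches whatever the first group consumed, character for character.
For `fullmatch`, every character of the input must be accounted for by the pattern.
Here there's no way to consume every character, so the call returns None.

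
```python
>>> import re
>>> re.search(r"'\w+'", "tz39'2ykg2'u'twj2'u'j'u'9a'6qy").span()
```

Unlike `match`, `search` isn't anchored — it looks for the pattern anywhere in the string.
The match spans [4:11] → "'2ykg2'".

(4, 11)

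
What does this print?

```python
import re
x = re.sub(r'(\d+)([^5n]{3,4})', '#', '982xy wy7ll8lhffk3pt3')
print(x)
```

This matches one or more of a digit (captured); then 3 to 4 of any character except [5n] (captured).
Matches: at [0:7] → '982xy w'; at [8:13] → '7ll8l'; at [17:21] → '3pt3'.
Every occurrence is swapped for '#'.

#y#hffk#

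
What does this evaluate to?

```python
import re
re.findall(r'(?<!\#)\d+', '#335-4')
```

['35', '4']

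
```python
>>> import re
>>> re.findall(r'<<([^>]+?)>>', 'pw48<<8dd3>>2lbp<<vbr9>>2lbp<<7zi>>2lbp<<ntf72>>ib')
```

['8dd3', 'vbr9', '7zi', 'ntf72']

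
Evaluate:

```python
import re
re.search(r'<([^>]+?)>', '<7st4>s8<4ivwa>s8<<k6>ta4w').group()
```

'<7st4>'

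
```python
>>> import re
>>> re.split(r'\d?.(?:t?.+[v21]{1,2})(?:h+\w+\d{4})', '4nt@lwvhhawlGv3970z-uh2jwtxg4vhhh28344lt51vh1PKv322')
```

['', 'lt51vh1PKv322']

This matches optionally a digit, then any character; then optionally the literal 't', then one or more of any character, then 1 to 2 of one of [v21] (non-capturing group); then one or more of the literal 'h', then one or more of a word character, then exactly 4 of a digit (non-capturing group).
Matches to split on: at [0:38] → '4nt@lwvhhawlGv3970z-uh2jwtxg4vhhh28344'.
Each match becomes a cut point; 2 segments remain.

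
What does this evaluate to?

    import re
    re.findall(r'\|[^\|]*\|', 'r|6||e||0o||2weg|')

Matches: at [1:4] → '|6|'; at [4:7] → '|e|'; at [7:11] → '|0o|'; at [11:17] → '|2weg|'.
With no groups in the pattern, `findall` gives back each whole match — 4 here.

['|6|', '|e|', '|0o|', '|2weg|']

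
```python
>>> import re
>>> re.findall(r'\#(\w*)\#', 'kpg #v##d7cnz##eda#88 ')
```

['v', 'd7cnz', 'eda']

One capturing group, so `findall` returns just the captured substring from each match — 3 in all.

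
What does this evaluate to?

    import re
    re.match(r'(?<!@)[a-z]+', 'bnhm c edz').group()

'bnhm'

`re.match` only tries the pattern at the start of the string.
The match spans [0:4] → 'bnhm'.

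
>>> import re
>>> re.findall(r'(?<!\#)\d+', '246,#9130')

['246', '130']

Because the assertion is negative and zero-width, positions next to the forbidden text are skipped.
No capturing groups, so `findall` returns the 2 full match strings.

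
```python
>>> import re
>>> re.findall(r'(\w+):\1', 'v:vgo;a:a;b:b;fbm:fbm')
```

A backreference is literal: `\1` must see the identical characters the first group matched.
Matches: at [0:3] match 'v:v', group 1 = 'v'; at [6:9] match 'a:a', group 1 = 'a'; at [10:13] match 'b:b', group 1 = 'b'; at [14:21] match 'fbm:fbm', group 1 = 'fbm'.
One capturing group, so `findall` returns just the captured substring from each match — 4 in all.

['v', 'a', 'b', 'fbm']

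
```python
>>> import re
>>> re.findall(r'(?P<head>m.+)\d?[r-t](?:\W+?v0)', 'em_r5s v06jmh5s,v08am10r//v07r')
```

This matches the literal 'm', then one or more of any character (captured as 'head'); then optionally a digit, then a character in [r-t]; then one or more of a non-word character (lazy), then the literal 'v0' (non-capturing group).
Matches: at [1:28] match 'm_r5s v06jmh5s,v08am10r//v0', group 1 = 'm_r5s v06jmh5s,v08am10'.
`findall` collects group 1 from the one match (1 total).

['m_r5s v06jmh5s,v08am10']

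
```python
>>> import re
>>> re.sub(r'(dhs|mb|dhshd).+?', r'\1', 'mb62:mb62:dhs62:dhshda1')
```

'mb2:mb2:dhs2:dhsda1'

`|` is ordered: at each position the engine commits to the first alternative that works.
Each match is replaced using the text its own group 1 captured.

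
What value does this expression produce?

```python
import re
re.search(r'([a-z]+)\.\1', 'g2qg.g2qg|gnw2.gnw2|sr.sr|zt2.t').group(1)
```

'g'

After group 1 captures some text, `\1` only succeeds where that same text appears again.
Unlike `match`, `search` isn't anchored — it looks for the pattern anywhere in the string.
The match spans [3:6] → 'g.g'.
Captured: group 1 = 'g'.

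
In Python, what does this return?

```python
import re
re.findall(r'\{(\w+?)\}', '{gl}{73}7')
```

['gl', '73']

Because there's exactly one group, `findall` drops the full match and keeps group 1 from each hit.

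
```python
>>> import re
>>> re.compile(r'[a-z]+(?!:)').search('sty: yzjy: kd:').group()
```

`(?!…)`/`(?<!…)` only lets a position through if the neighbouring text does NOT match; no characters are consumed.
The match spans [0:2] → 'st'.

'st'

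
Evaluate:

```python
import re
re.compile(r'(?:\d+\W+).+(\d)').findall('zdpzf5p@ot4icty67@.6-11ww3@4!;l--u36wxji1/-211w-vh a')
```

['1']

Pattern: one or more of a digit, then one or more of a non-word character (non-capturing group); then one or more of any character; then a digit (captured).
One capturing group, so `findall` returns just the captured substring from the one match — 1 in all.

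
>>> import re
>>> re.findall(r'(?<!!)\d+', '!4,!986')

['86']

Because the assertion is negative and zero-width, positions next to the forbidden text are skipped.
No capturing groups, so `findall` returns the 1 full match string.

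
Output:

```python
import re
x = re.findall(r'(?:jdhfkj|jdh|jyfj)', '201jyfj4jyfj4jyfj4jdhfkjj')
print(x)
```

The regex engine tests alternatives in the order written; an earlier branch that matches wins even if a later one would match more.
Scanning left to right: at [3:7] → 'jyfj'; at [8:12] → 'jyfj'; at [13:17] → 'jyfj'; at [18:24] → 'jdhfkj'.
No capturing groups, so `findall` returns the 4 full match strings.

['jyfj', 'jyfj', 'jyfj', 'jdhfkj']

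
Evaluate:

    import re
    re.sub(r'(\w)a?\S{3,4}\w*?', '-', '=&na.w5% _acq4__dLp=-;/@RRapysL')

'=&- ---;/@-sL'

The `?` after the quantifier makes it lazy — it takes as little as possible before letting the rest of the pattern try.
Each match is replaced by '-'.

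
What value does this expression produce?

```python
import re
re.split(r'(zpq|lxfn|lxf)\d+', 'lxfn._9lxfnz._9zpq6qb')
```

['lxfn._9lxfnz._9', 'zpq', 'qb']

`re.split` interleaves the captured-group text with the surrounding fragments.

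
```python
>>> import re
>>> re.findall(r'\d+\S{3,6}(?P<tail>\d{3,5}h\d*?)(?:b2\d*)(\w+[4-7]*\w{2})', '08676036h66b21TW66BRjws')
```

This matches one or more of a digit, then 3 to 6 of a non-whitespace character; then 3 to 5 of a digit, then a literal 'h', then zero or more of a digit (lazy) (captured as 'tail'); then the literal 'b2', then zero or more of a digit (non-capturing group); then one or more of a word character, then zero or more of a character in [4-7], then exactly 2 of a word character (captured).
Matches: at [0:23] match '08676036h66b21TW66BRjws', groups = ('036h66', 'TW66BRjws').
With 2 capturing groups, `findall` returns a 2-tuple per match.

[('036h66', 'TW66BRjws')]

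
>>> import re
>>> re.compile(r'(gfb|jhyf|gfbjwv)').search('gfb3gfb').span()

`re.search` tries every starting position until one works.
The match spans [0:3] → 'gfb'.
Captured: group 1 = 'gfb'.

(0, 3)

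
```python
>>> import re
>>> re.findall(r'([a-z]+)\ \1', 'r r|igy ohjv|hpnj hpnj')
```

['r', 'hpnj']

`\1` has to match the exact text group 1 already captured.
One capturing group, so `findall` returns just the captured substring from each match — 2 in all.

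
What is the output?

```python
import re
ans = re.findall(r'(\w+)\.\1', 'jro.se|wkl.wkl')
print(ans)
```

The backreference `\1` re-matches whatever the first group consumed, character for character.
Matches: at [7:14] match 'wkl.wkl', group 1 = 'wkl'.
One capturing group, so `findall` returns just the captured substring from the one match — 1 in all.

['wkl']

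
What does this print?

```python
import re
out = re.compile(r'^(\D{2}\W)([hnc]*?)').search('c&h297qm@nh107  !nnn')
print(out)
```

Pattern: anchored at the start of the string; then exactly 2 of a non-digit, then a non-word character (captured); then zero or more of one of [hnc] (lazy) (captured).
Here nothing in the string fits, so the call returns None.

None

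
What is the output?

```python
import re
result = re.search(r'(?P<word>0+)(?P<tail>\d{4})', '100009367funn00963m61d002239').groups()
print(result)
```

('0000', '9367')

The match spans [1:9] → '00009367'.
Captured: group 1 = '0000', group 2 = '9367'.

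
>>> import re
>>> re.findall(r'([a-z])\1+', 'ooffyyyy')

['o', 'f', 'y']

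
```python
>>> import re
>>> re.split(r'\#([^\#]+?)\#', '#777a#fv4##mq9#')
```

['', '777a', 'fv4#', 'mq9', '']

Matches to split on: at [0:6] → '#777a#'; at [10:15] → '#mq9#'.
The group in the pattern means `split` returns the separators' captures alongside the pieces.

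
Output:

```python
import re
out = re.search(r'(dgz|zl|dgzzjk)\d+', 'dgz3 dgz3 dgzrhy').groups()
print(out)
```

Unlike `match`, `search` isn't anchored — it looks for the pattern anywhere in the string.
The match spans [0:4] → 'dgz3'.
Captured: group 1 = 'dgz'.

('dgz',)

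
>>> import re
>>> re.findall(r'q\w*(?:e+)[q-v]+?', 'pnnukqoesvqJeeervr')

['qoesvqJeeer']

This matches the literal 'q', then zero or more of a word character; then one or more of a literal 'e' (non-capturing group); then one or more of a character in [q-v] (lazy).
Scanning left to right: at [5:16] → 'qoesvqJeeer'.
`findall` yields the raw match text (1 of them) because the pattern has no groups.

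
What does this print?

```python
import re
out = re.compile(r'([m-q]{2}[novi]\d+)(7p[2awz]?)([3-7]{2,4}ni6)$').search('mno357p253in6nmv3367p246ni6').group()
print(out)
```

nmv3367p246ni6

The pattern matches exactly 2 of a character in [m-q], then one of [novi], then one or more of a digit (captured); then the literal '7p', then optionally one of [2awz] (captured); then 2 to 4 of a character in [3-7], then the literal 'ni6' (captured); then anchored at the end.
`re.search` scans for the first position where the pattern succeeds.
The match spans [13:27] → 'nmv3367p246ni6'.
Captured: group 1 = 'nmv336', group 2 = '7p2', group 3 = '46ni6'.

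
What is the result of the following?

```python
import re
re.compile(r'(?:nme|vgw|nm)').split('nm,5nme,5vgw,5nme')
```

`|` is ordered: at each position the engine commits to the first alternative that works.
Matches to split on: at [0:2] → 'nm'; at [4:7] → 'nme'; at [9:12] → 'vgw'; at [14:17] → 'nme'.
The string is cut at each match, leaving 5 pieces.

['', ',5', ',5', ',5', '']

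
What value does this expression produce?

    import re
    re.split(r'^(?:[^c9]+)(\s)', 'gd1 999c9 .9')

With a capturing group present, the delimiter's captured portion is kept in the result list.

['', ' ', '999c9 .9']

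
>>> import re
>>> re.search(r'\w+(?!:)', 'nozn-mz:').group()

'nozn'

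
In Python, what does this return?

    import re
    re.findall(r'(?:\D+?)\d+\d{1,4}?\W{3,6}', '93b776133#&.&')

['b776133#&.&']

No capturing groups, so `findall` returns the 1 full match string.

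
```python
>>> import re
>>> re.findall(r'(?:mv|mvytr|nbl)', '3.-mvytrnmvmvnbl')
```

`|` is ordered: at each position the engine commits to the first alternative that works.
Scanning left to right: at [3:5] → 'mv'; at [9:11] → 'mv'; at [11:13] → 'mv'; at [13:16] → 'nbl'.
`findall` yields the raw match text (4 of them) because the pattern has no groups.

['mv', 'mv', 'mv', 'nbl']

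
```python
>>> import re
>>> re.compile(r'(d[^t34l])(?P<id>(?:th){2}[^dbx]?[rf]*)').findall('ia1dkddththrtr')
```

[('dd', 'ththr')]

The pattern matches the literal 'd', then any character except [t34l] (captured); then the literal 'th' repeated 2 times, then optionally any character except [dbx], then zero or more of one of [rf] (captured as 'id').
Scanning left to right: at [5:12] match 'ddththr', groups = ('dd', 'ththr').
2 groups means the one result is a tuple of 2 captured strings — 1 here.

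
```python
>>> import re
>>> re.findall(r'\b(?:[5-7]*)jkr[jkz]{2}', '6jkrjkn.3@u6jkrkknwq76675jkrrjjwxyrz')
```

This matches a word boundary (`\b`, zero-width); then zero or more of a character in [5-7] (non-capturing group); then the literal 'jkr', then exactly 2 of one of [jkz].
Walking the string: at [0:6] → '6jkrjk'.
No capturing groups, so `findall` returns the 1 full match string.

['6jkrjk']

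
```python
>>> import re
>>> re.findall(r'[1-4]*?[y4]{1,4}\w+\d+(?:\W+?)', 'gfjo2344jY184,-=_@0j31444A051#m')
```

['2344jY184,', '31444A051#']

This matches zero or more of a character in [1-4] (lazy), then 1 to 4 of one of [y4]; then one or more of a word character, then one or more of a digit; then one or more of a non-word character (lazy) (non-capturing group).
A non-greedy quantifier consumes as few characters as it can — just enough that the remainder of the pattern still matches from where it stops; whatever follows it matches normally.
Scanning left to right: at [4:14] → '2344jY184,'; at [20:30] → '31444A051#'.
`findall` yields the raw match text (2 of them) because the pattern has no groups.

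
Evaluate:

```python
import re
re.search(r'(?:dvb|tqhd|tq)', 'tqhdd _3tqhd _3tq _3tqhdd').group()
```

'tqhd'

Alternation isn't longest-match — the leftmost alternative that fits at this position is chosen.
`re.search` tries every starting position until one works.
The match spans [0:4] → 'tqhd'.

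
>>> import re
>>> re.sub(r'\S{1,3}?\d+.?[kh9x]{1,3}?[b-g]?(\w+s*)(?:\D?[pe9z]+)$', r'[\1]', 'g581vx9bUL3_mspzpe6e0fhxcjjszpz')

The pattern matches 1 to 3 of a non-whitespace character (lazy), then one or more of a digit; then optionally any character, then 1 to 3 of one of [kh9x] (lazy), then optionally a character in [b-g]; then one or more of a word character, then zero or more of the literal 's' (captured); then optionally a non-digit, then one or more of one of [pe9z] (non-capturing group); then anchored at the end.
A `+?`/`*?`/`{m,n}?` starts at its minimum and grows only as far as needed for what follows to match.
Matches: at [0:31] → 'g581vx9bUL3_mspzpe6e0fhxcjjszpz'.
`\1` in the replacement pulls in group 1's text for each match.

'[9bUL3_mspzpe6e0fhxcjjszp]'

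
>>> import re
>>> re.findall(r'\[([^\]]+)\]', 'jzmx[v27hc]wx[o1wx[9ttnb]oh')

Matches: at [4:11] match '[v27hc]', group 1 = 'v27hc'; at [13:25] match '[o1wx[9ttnb]', group 1 = 'o1wx[9ttnb'.
`findall` collects group 1 from each match (2 total).

['v27hc', 'o1wx[9ttnb']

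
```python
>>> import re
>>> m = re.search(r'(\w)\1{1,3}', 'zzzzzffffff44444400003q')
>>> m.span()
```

(0, 4)

After group 1 captures some text, `\1` only succeeds where that same text appears again.
Unlike `match`, `search` isn't anchored — it looks for the pattern anywhere in the string.
The match spans [0:4] → 'zzzz'.
Captured: group 1 = 'z'.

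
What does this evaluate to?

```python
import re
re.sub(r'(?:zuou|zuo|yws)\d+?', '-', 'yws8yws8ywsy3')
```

Matches: at [0:4] → 'yws8'; at [4:8] → 'yws8'.
Every occurrence is swapped for '-'.

'--ywsy3'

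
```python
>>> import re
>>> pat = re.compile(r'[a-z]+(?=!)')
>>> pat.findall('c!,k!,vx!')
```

['c', 'k', 'vx']

The `(?=…)`/`(?<=…)` assertion just peeks at neighbouring text; it doesn't advance the match position.
`findall` yields the raw match text (3 of them) because the pattern has no groups.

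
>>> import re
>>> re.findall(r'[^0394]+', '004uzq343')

['uzq']

Pattern: one or more of any character except [0394].
Scanning left to right: at [3:6] → 'uzq'.
With no groups in the pattern, `findall` gives back each whole match — 1 here.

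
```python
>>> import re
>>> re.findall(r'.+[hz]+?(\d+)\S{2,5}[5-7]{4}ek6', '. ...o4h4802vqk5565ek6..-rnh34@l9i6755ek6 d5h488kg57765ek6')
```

['488']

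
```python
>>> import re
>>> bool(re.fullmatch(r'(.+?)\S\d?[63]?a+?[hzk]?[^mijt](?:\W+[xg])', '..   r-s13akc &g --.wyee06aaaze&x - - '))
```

False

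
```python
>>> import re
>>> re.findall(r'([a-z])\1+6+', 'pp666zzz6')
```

['p', 'z']

A backreference is literal: `\1` must see the identical characters the first group matched.
Scanning left to right: at [0:5] match 'pp666', group 1 = 'p'; at [5:9] match 'zzz6', group 1 = 'z'.
With a single group, `findall` returns only what that group captured — 2 items.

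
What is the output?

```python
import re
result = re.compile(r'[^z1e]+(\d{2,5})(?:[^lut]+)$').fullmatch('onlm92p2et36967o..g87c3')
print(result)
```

This matches one or more of any character except [z1e]; then 2 to 5 of a digit (captured); then one or more of any character except [lut] (non-capturing group); then anchored at the end.
`re.fullmatch` requires the pattern to consume the entire string.
Here the string isn't matched end-to-end, so the call returns None.

None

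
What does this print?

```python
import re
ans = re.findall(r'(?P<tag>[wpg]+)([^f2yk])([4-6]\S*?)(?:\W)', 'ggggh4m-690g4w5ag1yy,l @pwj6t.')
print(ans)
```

A `+?`/`*?`/`{m,n}?` starts at its minimum and grows only as far as needed for what follows to match.
Multiple groups make `findall` return tuples — one 3-tuple for each match.

[('gggg', 'h', '4m'), ('pw', 'j', '6t')]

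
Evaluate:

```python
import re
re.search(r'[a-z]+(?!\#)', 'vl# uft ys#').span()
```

The negative lookahead/lookbehind blocks any match where the forbidden context is present.
`search` walks the string left to right and returns the first match it finds.
The match spans [0:1] → 'v'.

(0, 1)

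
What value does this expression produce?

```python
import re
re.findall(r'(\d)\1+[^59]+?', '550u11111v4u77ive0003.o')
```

`\1` is not a pattern — it's the concrete string captured by group 1, re-applied verbatim.
Because there's exactly one group, `findall` drops the full match and keeps group 1 from each hit.

['5', '1', '7', '0']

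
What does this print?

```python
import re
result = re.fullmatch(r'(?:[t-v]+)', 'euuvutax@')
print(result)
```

This matches one or more of a character in [t-v] (non-capturing group).
For `fullmatch`, every character of the input must be accounted for by the pattern.
Here the string isn't matched end-to-end, so the call returns None.

None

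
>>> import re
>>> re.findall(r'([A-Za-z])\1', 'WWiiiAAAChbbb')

`\1` has to match the exact text group 1 already captured.
Scanning left to right: at [0:2] match 'WW', group 1 = 'W'; at [2:4] match 'ii', group 1 = 'i'; at [5:7] match 'AA', group 1 = 'A'; at [10:12] match 'bb', group 1 = 'b'.
`findall` collects group 1 from each match (4 total).

['W', 'i', 'A', 'b']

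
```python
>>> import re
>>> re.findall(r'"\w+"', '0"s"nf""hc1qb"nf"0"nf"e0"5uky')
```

With no groups in the pattern, `findall` gives back each whole match — 4 here.

['"s"', '"hc1qb"', '"0"', '"e0"']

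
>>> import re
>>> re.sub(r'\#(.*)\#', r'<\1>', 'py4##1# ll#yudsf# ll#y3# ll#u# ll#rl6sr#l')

'py4<#1# ll#yudsf# ll#y3# ll#u# ll#rl6sr>l'

Matches: at [3:40] → '##1# ll#yudsf# ll#y3# ll#u# ll#rl6sr#'.
The replacement refers to a captured group, so each match is rewritten using its own captured text.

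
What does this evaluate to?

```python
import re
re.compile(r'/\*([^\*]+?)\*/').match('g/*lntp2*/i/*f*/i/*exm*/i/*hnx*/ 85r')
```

None

`match` is anchored at position 0; if the pattern doesn't fit there, it returns None.
Here position 0 doesn't satisfy it, so the call returns None.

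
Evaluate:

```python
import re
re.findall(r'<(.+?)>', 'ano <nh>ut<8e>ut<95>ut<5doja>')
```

['nh', '8e', '95', '5doja']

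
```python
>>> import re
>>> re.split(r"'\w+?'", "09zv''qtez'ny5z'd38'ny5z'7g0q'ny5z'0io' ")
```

["09zv'", 'ny5z', 'ny5z', 'ny5z', ' ']

Splitting on the pattern gives 5 pieces.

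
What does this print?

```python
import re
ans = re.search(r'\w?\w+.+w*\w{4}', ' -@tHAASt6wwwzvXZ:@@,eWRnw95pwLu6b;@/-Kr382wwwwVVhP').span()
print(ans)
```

The match spans [3:51] → 'tHAASt6wwwzvXZ:@@,eWRnw95pwLu6b;@/-Kr382wwwwVVhP'.

(3, 51)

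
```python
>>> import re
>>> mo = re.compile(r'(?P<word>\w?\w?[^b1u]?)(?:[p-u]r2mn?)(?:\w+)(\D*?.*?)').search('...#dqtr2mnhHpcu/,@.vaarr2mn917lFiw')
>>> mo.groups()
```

The pattern matches optionally a word character, then optionally a word character, then optionally any character except [b1u] (captured as 'word'); then a character in [p-u], then the literal 'r2m', then optionally a literal 'n' (non-capturing group); then one or more of a word character (non-capturing group); then zero or more of a non-digit (lazy), then zero or more of any character (lazy) (captured).
With the lazy modifier that quantifier settles for the fewest repetitions that let the rest of the pattern succeed (the atoms after it are unaffected and can still be greedy).
`re.search` scans for the first position where the pattern succeeds.
The match spans [4:16] → 'dqtr2mnhHpcu'.
Captured: group 1 = 'dq', group 2 = ''.

('dq', '')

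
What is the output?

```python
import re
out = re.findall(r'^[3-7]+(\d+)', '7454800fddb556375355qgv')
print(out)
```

['800']

This matches anchored at the start of the string; then one or more of a character in [3-7]; then one or more of a digit (captured).
`findall` collects group 1 from the one match (1 total).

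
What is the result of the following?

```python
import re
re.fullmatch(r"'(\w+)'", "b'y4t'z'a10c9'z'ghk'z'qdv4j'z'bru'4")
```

For `fullmatch`, every character of the input must be accounted for by the pattern.
Here the pattern can't cover the whole string, so the call returns None.

None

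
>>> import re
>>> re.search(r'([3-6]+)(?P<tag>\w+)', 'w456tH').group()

This matches one or more of a character in [3-6] (captured); then one or more of a word character (captured as 'tag').
`re.search` scans for the first position where the pattern succeeds.
The match spans [1:6] → '456tH'.
Captured: group 1 = '456', group 2 = 'tH'.

'456tH'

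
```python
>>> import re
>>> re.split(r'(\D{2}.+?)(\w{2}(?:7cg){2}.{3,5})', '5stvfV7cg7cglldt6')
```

['5', 'stv', 'fV7cg7cglldt6', '']

This matches exactly 2 of a non-digit, then one or more of any character (lazy) (captured); then exactly 2 of a word character, then the literal '7cg' repeated 2 times, then 3 to 5 of any character (captured).
Matches to split on: at [1:17] → 'stvfV7cg7cglldt6'.
`re.split` interleaves the captured-group text with the surrounding fragments.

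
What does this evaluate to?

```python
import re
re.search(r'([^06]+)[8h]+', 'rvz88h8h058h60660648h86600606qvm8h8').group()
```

The pattern matches one or more of any character except [06] (captured); then one or more of one of [8h].
`re.search` scans for the first position where the pattern succeeds.
The match spans [0:8] → 'rvz88h8h'.
Captured: group 1 = 'rvz88h8'.

'rvz88h8h'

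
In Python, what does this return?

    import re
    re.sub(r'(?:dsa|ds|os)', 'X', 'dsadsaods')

'XXoX'

Alternation tries branches left to right and keeps the first one that lets the overall match succeed at that position.
Every occurrence is swapped for 'X'.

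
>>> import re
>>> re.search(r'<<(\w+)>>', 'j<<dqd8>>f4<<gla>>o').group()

'<<dqd8>>'

`search` walks the string left to right and returns the first match it finds.
The match spans [1:9] → '<<dqd8>>'.
Captured: group 1 = 'dqd8'.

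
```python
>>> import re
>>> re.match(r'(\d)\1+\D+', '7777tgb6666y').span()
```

(0, 7)

`match` is anchored at position 0; if the pattern doesn't fit there, it returns None.
The match spans [0:7] → '7777tgb'.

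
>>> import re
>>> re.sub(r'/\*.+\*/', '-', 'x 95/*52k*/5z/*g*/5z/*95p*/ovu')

'x 95-ovu'

`sub` substitutes '-' at each match site.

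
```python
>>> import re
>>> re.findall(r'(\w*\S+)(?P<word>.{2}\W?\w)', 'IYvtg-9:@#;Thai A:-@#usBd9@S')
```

[('IYvtg-9:@#;Tha', 'i A'), (':-@#usBd', '9@S')]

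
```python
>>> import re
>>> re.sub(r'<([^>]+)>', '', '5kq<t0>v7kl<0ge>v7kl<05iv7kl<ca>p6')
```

'5kqv7klv7klp6'

Each match is replaced by ''.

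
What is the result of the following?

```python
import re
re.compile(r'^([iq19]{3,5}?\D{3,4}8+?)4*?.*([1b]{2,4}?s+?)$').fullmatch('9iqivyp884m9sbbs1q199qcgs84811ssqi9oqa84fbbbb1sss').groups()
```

('9iqivyp8', 'b1sss')

This matches anchored at the start of the string; then 3 to 5 of one of [iq19] (lazy), then 3 to 4 of a non-digit, then one or more of the literal '8' (lazy) (captured); then zero or more of the literal '4' (lazy), then zero or more of any character; then 2 to 4 of one of [1b] (lazy), then one or more of the literal 's' (lazy) (captured); then anchored at the end.
Lazy quantifiers expand one character at a time until the remainder of the pattern can match.
For `fullmatch`, every character of the input must be accounted for by the pattern.
The match spans [0:49] → '9iqivyp884m9sbbs1q199qcgs84811ssqi9oqa84fbbbb1sss'.
Captured: group 1 = '9iqivyp8', group 2 = 'b1sss'.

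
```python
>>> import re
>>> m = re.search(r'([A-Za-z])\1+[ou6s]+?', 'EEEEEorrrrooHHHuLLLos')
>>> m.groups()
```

('E',)

The match spans [0:6] → 'EEEEEo'.
Captured: group 1 = 'E'.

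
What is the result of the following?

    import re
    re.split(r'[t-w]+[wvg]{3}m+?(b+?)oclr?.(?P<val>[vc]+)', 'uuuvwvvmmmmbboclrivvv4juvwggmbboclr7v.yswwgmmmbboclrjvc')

['', 'bb', 'vvv', '4j', 'bb', 'v', '.yswwgmmmbboclrjvc']

This matches one or more of a character in [t-w], then exactly 3 of one of [wvg], then one or more of the literal 'm' (lazy); then one or more of a literal 'b' (lazy) (captured); then the literal 'ocl', then optionally a literal 'r', then any character; then one or more of one of [vc] (captured as 'val').
Matches to split on: at [0:21] → 'uuuvwvvmmmmbboclrivvv'; at [23:37] → 'uvwggmbboclr7v'.
`re.split` interleaves the captured-group text with the surrounding fragments.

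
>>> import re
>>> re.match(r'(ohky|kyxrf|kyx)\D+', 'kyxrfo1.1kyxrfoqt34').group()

`match` is anchored at position 0; if the pattern doesn't fit there, it returns None.
The match spans [0:6] → 'kyxrfo'.
Captured: group 1 = 'kyxrf'.

'kyxrfo'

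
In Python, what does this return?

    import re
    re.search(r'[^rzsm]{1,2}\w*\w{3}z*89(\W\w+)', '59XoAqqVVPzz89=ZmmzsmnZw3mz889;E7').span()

The pattern matches 1 to 2 of any character except [rzsm], then zero or more of a word character, then exactly 3 of a word character; then zero or more of a literal 'z', then the literal '89'; then a non-word character, then one or more of a word character (captured).
The match spans [0:30] → '59XoAqqVVPzz89=ZmmzsmnZw3mz889'.

(0, 30)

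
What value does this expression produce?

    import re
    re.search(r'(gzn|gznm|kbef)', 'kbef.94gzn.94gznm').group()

'kbef'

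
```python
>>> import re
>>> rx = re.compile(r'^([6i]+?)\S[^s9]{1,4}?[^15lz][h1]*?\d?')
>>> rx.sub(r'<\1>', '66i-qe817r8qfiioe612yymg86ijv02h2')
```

The pattern matches anchored at the start of the string; then one or more of one of [6i] (lazy) (captured); then a non-whitespace character, then 1 to 4 of any character except [s9] (lazy); then any character except [15lz], then zero or more of one of [h1] (lazy), then optionally a digit.
With the lazy modifier that quantifier settles for the fewest repetitions that let the rest of the pattern succeed (the atoms after it are unaffected and can still be greedy).
Matches: at [0:4] → '66i-'.
Each match is replaced using the text its own group 1 captured.

'<6>qe817r8qfiioe612yymg86ijv02h2'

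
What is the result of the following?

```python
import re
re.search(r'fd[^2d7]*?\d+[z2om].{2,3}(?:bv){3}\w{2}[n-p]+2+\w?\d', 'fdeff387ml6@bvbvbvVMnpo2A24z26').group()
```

'fdeff387ml6@bvbvbvVMnpo2A2'

This matches the literal 'fd', then zero or more of any character except [2d7] (lazy); then one or more of a digit, then one of [z2om], then 2 to 3 of any character; then the literal 'bv' repeated 3 times, then exactly 2 of a word character, then one or more of a character in [n-p]; then one or more of a literal '2', then optionally a word character, then a digit.
The match spans [0:26] → 'fdeff387ml6@bvbvbvVMnpo2A2'.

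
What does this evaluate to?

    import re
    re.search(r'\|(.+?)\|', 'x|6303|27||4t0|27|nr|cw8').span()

`re.search` tries every starting position until one works.
The match spans [1:7] → '|6303|'.
Captured: group 1 = '6303'.

(1, 7)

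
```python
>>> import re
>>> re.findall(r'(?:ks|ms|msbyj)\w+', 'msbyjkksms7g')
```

['msbyjkksms7g']

`findall` yields the raw match text (1 of them) because the pattern has no groups.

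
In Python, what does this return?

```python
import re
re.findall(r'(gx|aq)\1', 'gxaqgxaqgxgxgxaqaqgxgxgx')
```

After group 1 captures some text, `\1` only succeeds where that same text appears again.
Scanning left to right: at [8:12] match 'gxgx', group 1 = 'gx'; at [14:18] match 'aqaq', group 1 = 'aq'; at [18:22] match 'gxgx', group 1 = 'gx'.
`findall` collects group 1 from each match (3 total).

['gx', 'aq', 'gx']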